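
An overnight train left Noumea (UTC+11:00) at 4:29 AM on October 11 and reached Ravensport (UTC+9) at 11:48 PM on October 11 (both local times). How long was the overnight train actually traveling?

Departure in UTC: 4:29 AM − 11:00 = 5:29 PM on Oct 10.
Arrival in UTC: 11:48 PM − 9:00 = 2:48 PM on Oct 11.
Elapsed = 2:48 PM − 5:29 PM (+1 day) = 21 hours 19 minutes.

21 hours 19 minutes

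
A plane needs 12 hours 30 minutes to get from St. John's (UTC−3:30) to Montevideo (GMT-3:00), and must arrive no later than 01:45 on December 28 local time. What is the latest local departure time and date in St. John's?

Target arrival in UTC: 01:45 + 3:00 = 04:45 on Dec 28.
Subtract 12 hours and 30 minutes → departure 16:15 UTC on Dec 27.
St. John's is UTC−3:30: 16:15 − 3:30 = 12:45 on Dec 27.

12:45 on December 27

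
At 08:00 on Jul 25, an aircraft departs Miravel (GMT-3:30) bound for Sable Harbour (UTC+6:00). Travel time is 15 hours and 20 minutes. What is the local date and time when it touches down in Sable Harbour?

08:50 on July 26

Convert departure to UTC: 08:00 + 3:30 = 11:30 UTC on Jul 25.
Add 15 hours 20 minutes travel time → 02:50 UTC (Jul 26).
Sable Harbour is UTC+6:00, so local arrival = 02:50 + 6:00 = 08:50 on Jul 26.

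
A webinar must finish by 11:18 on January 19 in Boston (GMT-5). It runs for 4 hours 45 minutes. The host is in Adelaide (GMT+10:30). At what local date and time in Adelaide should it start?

22:03 on January 19

Target end time in UTC: 11:18 + 5:00 = 16:18 on Jan 19.
Subtract 4 hours 45 minutes → start 11:33 UTC on Jan 19.
Adelaide is UTC+10:30: 11:33 + 10:30 = 22:03 on Jan 19.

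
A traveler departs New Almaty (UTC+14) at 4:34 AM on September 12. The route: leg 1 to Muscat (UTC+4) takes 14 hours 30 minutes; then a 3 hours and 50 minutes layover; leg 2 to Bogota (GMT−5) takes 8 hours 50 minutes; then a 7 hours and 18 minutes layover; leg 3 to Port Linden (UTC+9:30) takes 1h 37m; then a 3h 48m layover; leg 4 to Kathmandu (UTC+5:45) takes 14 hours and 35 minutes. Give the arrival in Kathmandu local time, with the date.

Convert departure to UTC: 4:34 AM − 14:00 = 2:34 PM UTC on Sep 11.
Add 14 hours 30 minutes leg 1 → 5:04 AM UTC (Sep 12).
Add 3 hours 50 minutes layover in Muscat → 8:54 AM UTC.
Add 8 hours 50 minutes leg 2 → 5:44 PM UTC.
Add 7 hours 18 minutes layover in Bogota → 1:02 AM UTC (Sep 13).
Add 1 hour and 37 minutes leg 3 → 2:39 AM UTC.
Add 3 hours and 48 minutes layover in Port Linden → 6:27 AM UTC.
Add 14 hours and 35 minutes leg 4 → 9:02 PM UTC.
Kathmandu is UTC+5:45, so local arrival = 9:02 PM + 5:45 = 2:47 AM on Sep 14.

2:47 AM on September 14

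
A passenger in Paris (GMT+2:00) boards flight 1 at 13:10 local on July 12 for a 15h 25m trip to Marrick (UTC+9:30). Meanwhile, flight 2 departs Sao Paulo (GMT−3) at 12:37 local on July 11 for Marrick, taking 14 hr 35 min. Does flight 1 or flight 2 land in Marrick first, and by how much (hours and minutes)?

Flight 1 in UTC: 13:10 − 2:00 = 11:10 on Jul 12.
+15 hours 25 minutes → arrive 02:35 UTC on Jul 13.
Flight 2 in UTC: 12:37 + 3:00 = 15:37 on Jul 11.
+14 hours and 35 minutes → arrive 06:12 UTC on Jul 12.
Flight 2 lands earlier by 20 hours 23 minutes.

the second, by 20 hours 23 minutes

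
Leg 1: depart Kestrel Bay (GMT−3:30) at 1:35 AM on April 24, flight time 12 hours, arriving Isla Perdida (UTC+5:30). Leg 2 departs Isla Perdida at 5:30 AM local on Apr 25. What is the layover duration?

Convert departure to UTC: 1:35 AM + 3:30 = 5:05 AM UTC on Apr 24.
Add 12 hours flight time → 5:05 PM UTC.
Isla Perdida is UTC+5:30, so local arrival = 5:05 PM + 5:30 = 10:35 PM on Apr 24.
Layover = 5:30 AM − 10:35 PM (+1 day) = 6 hours 55 minutes.

6 hours 55 minutes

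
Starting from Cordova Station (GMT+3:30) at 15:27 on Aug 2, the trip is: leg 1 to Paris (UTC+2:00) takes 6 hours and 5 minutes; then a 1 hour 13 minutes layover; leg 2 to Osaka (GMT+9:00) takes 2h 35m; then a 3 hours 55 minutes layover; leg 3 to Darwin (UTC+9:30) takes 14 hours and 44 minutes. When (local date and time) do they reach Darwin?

01:59 on Aug 4

Convert departure to UTC: 15:27 − 3:30 = 11:57 UTC on Aug 2.
Add 6 hours 5 minutes leg 1 → 18:02 UTC.
Add 1 hour and 13 minutes layover in Paris → 19:15 UTC.
Add 2 hours and 35 minutes leg 2 → 21:50 UTC.
Add 3 hours 55 minutes layover in Osaka → 01:45 UTC (Aug 3).
Add 14 hours 44 minutes leg 3 → 16:29 UTC.
Darwin is UTC+9:30, so local arrival = 16:29 + 9:30 = 01:59 on Aug 4.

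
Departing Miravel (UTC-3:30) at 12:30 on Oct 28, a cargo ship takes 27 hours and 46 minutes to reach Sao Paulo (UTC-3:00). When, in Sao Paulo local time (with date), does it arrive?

16:46 on Oct 29

Sao Paulo is 0:30 ahead of Miravel.
After 27 hours and 46 minutes it is 16:16 (Oct 29) in Miravel.
Shift by the zone difference: 16:16 + 0:30 = 16:46 on Oct 29 in Sao Paulo.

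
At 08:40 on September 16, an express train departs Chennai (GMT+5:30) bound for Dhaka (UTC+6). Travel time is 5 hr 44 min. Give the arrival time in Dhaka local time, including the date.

14:54 on September 16

Dhaka is 0:30 ahead of Chennai.
After 5 hours and 44 minutes it is 14:24 in Chennai.
Shift by the zone difference: 14:24 + 0:30 = 14:54 on Sep 16 in Dhaka.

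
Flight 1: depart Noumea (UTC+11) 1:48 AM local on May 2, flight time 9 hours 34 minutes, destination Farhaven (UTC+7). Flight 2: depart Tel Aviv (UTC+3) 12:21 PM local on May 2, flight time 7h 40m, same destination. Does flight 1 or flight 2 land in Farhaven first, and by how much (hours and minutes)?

Flight 1 in UTC: 1:48 AM − 11:00 = 2:48 PM on May 1.
+9 hours 34 minutes → arrive 12:22 AM UTC on May 2.
Flight 2 in UTC: 12:21 PM − 3:00 = 9:21 AM on May 2.
+7 hours 40 minutes → arrive 5:01 PM UTC on May 2.
Flight 1 lands earlier by 16 hours 39 minutes.

the first, by 16 hours 39 minutes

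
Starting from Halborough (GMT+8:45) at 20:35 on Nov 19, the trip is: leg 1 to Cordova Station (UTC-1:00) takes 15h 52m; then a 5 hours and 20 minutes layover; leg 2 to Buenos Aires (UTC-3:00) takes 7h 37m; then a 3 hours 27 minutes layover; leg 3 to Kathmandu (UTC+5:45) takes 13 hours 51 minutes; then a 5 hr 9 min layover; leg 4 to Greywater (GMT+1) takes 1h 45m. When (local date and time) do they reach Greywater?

Convert departure to UTC: 20:35 − 8:45 = 11:50 UTC on Nov 19.
Add 15 hours 52 minutes leg 1 → 03:42 UTC (Nov 20).
Add 5 hours and 20 minutes layover in Cordova Station → 09:02 UTC.
Add 7 hours and 37 minutes leg 2 → 16:39 UTC.
Add 3 hours 27 minutes layover in Buenos Aires → 20:06 UTC.
Add 13 hours 51 minutes leg 3 → 09:57 UTC (Nov 21).
Add 5 hours 9 minutes layover in Kathmandu → 15:06 UTC.
Add 1 hour and 45 minutes leg 4 → 16:51 UTC.
Greywater is UTC+1:00, so local arrival = 16:51 + 1:00 = 17:51 on Nov 21.

17:51 on November 21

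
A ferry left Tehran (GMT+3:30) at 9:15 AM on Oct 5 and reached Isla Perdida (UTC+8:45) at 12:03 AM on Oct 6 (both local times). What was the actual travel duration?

Departure in UTC: 9:15 AM − 3:30 = 5:45 AM on Oct 5.
Arrival in UTC: 12:03 AM − 8:45 = 3:18 PM on Oct 5.
Elapsed = 3:18 PM − 5:45 AM = 9 hours 33 minutes.

9 hours 33 minutes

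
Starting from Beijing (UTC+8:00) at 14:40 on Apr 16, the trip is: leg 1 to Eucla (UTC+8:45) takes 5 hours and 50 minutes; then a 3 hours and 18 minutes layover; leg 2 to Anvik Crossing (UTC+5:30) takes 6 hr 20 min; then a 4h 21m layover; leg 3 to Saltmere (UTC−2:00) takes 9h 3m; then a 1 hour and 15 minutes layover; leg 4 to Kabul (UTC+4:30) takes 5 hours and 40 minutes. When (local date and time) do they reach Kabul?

22:57 on April 17

Convert departure to UTC: 14:40 − 8:00 = 06:40 UTC on Apr 16.
Add 5 hours and 50 minutes leg 1 → 12:30 UTC.
Add 3 hours 18 minutes layover in Eucla → 15:48 UTC.
Add 6 hours 20 minutes leg 2 → 22:08 UTC.
Add 4 hours and 21 minutes layover in Anvik Crossing → 02:29 UTC (Apr 17).
Add 9 hours 3 minutes leg 3 → 11:32 UTC.
Add 1 hour 15 minutes layover in Saltmere → 12:47 UTC.
Add 5 hours and 40 minutes leg 4 → 18:27 UTC.
Kabul is UTC+4:30, so local arrival = 18:27 + 4:30 = 22:57 on Apr 17.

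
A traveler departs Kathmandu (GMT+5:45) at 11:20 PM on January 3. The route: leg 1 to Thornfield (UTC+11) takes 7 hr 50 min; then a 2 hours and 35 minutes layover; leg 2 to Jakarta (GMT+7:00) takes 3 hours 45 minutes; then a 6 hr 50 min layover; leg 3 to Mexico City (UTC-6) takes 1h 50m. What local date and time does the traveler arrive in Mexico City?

Convert departure to UTC: 11:20 PM − 5:45 = 5:35 PM UTC on Jan 3.
Add 7 hours and 50 minutes leg 1 → 1:25 AM UTC (Jan 4).
Add 2 hours 35 minutes layover in Thornfield → 4:00 AM UTC.
Add 3 hours and 45 minutes leg 2 → 7:45 AM UTC.
Add 6 hours and 50 minutes layover in Jakarta → 2:35 PM UTC.
Add 1 hour and 50 minutes leg 3 → 4:25 PM UTC.
Mexico City is UTC−6:00, so local arrival = 4:25 PM − 6:00 = 10:25 AM on Jan 4.

10:25 AM on Jan 4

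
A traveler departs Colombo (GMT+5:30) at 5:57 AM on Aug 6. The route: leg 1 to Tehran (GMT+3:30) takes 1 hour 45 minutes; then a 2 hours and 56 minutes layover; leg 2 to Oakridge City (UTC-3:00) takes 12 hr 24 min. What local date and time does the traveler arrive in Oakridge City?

2:32 PM on August 6

Convert departure to UTC: 5:57 AM − 5:30 = 12:27 AM UTC on Aug 6.
Add 1 hour and 45 minutes leg 1 → 2:12 AM UTC.
Add 2 hours and 56 minutes layover in Tehran → 5:08 AM UTC.
Add 12 hours 24 minutes leg 2 → 5:32 PM UTC.
Oakridge City is UTC−3:00, so local arrival = 5:32 PM − 3:00 = 2:32 PM on Aug 6.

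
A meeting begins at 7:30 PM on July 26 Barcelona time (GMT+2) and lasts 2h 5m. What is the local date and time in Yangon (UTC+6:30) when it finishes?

2:05 AM on July 27

Yangon is 4:30 ahead of Barcelona.
After 2 hours and 5 minutes it is 9:35 PM in Barcelona.
Shift by the zone difference: 9:35 PM + 4:30 = 2:05 AM on Jul 27 in Yangon.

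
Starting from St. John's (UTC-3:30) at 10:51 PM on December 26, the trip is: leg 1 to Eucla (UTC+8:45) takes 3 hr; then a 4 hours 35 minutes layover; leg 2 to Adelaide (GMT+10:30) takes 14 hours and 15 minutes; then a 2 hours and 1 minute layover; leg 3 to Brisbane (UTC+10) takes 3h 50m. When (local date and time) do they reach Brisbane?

Convert departure to UTC: 10:51 PM + 3:30 = 2:21 AM UTC on Dec 27.
Add 3 hours leg 1 → 5:21 AM UTC.
Add 4 hours and 35 minutes layover in Eucla → 9:56 AM UTC.
Add 14 hours 15 minutes leg 2 → 12:11 AM UTC (Dec 28).
Add 2 hours 1 minute layover in Adelaide → 2:12 AM UTC.
Add 3 hours and 50 minutes leg 3 → 6:02 AM UTC.
Brisbane is UTC+10:00, so local arrival = 6:02 AM + 10:00 = 4:02 PM on Dec 28.

4:02 PM on December 28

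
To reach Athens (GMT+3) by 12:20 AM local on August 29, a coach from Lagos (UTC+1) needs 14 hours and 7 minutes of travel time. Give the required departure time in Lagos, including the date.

Target arrival in UTC: 12:20 AM − 3:00 = 9:20 PM on Aug 28.
Subtract 14 hours 7 minutes → departure 7:13 AM UTC on Aug 28.
Lagos is UTC+1:00: 7:13 AM + 1:00 = 8:13 AM on Aug 28.

8:13 AM on August 28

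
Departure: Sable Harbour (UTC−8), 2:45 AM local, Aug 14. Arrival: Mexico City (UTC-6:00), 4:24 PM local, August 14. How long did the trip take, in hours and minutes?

11 hours 39 minutes

Departure in UTC: 2:45 AM + 8:00 = 10:45 AM on Aug 14.
Arrival in UTC: 4:24 PM + 6:00 = 10:24 PM on Aug 14.
Elapsed = 10:24 PM − 10:45 AM = 11 hours 39 minutes.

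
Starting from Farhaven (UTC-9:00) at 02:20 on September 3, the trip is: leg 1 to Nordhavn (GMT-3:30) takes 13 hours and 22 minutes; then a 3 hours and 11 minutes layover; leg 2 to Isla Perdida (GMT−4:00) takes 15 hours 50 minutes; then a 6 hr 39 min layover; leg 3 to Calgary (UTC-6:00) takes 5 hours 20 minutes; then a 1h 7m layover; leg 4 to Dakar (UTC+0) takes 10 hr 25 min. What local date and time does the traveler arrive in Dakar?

Convert departure to UTC: 02:20 + 9:00 = 11:20 UTC on Sep 3.
Add 13 hours and 22 minutes leg 1 → 00:42 UTC (Sep 4).
Add 3 hours and 11 minutes layover in Nordhavn → 03:53 UTC.
Add 15 hours 50 minutes leg 2 → 19:43 UTC.
Add 6 hours and 39 minutes layover in Isla Perdida → 02:22 UTC (Sep 5).
Add 5 hours and 20 minutes leg 3 → 07:42 UTC.
Add 1 hour 7 minutes layover in Calgary → 08:49 UTC.
Add 10 hours 25 minutes leg 4 → 19:14 UTC.
Dakar is UTC+0, so local arrival is the same: 19:14 on Sep 5.

19:14 on Sep 5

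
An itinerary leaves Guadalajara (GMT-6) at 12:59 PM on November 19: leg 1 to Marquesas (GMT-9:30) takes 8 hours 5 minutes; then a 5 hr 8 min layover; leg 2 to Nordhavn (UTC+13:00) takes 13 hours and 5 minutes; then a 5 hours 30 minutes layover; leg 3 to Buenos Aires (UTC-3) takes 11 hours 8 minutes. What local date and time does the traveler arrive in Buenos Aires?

10:55 AM on November 21

Convert departure to UTC: 12:59 PM + 6:00 = 6:59 PM UTC on Nov 19.
Add 8 hours 5 minutes leg 1 → 3:04 AM UTC (Nov 20).
Add 5 hours and 8 minutes layover in Marquesas → 8:12 AM UTC.
Add 13 hours and 5 minutes leg 2 → 9:17 PM UTC.
Add 5 hours 30 minutes layover in Nordhavn → 2:47 AM UTC (Nov 21).
Add 11 hours and 8 minutes leg 3 → 1:55 PM UTC.
Buenos Aires is UTC−3:00, so local arrival = 1:55 PM − 3:00 = 10:55 AM on Nov 21.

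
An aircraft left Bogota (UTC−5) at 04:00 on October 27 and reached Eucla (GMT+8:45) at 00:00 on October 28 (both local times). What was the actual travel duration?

Departure in UTC: 04:00 + 5:00 = 09:00 on Oct 27.
Arrival in UTC: 00:00 − 8:45 = 15:15 on Oct 27.
Elapsed = 15:15 − 09:00 = 6 hours 15 minutes.

6 hours 15 minutes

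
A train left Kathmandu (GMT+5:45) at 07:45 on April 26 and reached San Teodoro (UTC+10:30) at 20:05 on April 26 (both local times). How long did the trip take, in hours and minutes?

Departure in UTC: 07:45 − 5:45 = 02:00 on Apr 26.
Arrival in UTC: 20:05 − 10:30 = 09:35 on Apr 26.
Elapsed = 09:35 − 02:00 = 7 hours 35 minutes.

7 hours 35 minutes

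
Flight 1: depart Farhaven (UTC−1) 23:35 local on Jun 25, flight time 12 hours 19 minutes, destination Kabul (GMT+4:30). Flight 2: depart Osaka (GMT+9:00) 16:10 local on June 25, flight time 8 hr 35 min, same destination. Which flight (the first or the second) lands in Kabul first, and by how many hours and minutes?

Flight 1 in UTC: 23:35 + 1:00 = 00:35 on Jun 26.
+12 hours and 19 minutes → arrive 12:54 UTC on Jun 26.
Flight 2 in UTC: 16:10 − 9:00 = 07:10 on Jun 25.
+8 hours and 35 minutes → arrive 15:45 UTC on Jun 25.
Flight 2 lands earlier by 21 hours 9 minutes.

the second, by 21 hours 9 minutes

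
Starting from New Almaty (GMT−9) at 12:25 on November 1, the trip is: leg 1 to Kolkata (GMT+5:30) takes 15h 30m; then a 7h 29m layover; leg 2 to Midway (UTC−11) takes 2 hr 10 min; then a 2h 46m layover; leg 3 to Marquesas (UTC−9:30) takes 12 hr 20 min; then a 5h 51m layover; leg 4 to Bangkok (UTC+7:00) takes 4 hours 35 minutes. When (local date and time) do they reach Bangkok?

07:06 on November 4

Convert departure to UTC: 12:25 + 9:00 = 21:25 UTC on Nov 1.
Add 15 hours and 30 minutes leg 1 → 12:55 UTC (Nov 2).
Add 7 hours 29 minutes layover in Kolkata → 20:24 UTC.
Add 2 hours and 10 minutes leg 2 → 22:34 UTC.
Add 2 hours and 46 minutes layover in Midway → 01:20 UTC (Nov 3).
Add 12 hours and 20 minutes leg 3 → 13:40 UTC.
Add 5 hours 51 minutes layover in Marquesas → 19:31 UTC.
Add 4 hours and 35 minutes leg 4 → 00:06 UTC (Nov 4).
Bangkok is UTC+7:00, so local arrival = 00:06 + 7:00 = 07:06 on Nov 4.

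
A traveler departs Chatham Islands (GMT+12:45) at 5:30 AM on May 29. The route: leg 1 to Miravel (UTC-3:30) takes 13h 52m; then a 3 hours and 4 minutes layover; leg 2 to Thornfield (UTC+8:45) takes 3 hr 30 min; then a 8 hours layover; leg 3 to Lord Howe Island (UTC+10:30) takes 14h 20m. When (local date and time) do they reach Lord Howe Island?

Convert departure to UTC: 5:30 AM − 12:45 = 4:45 PM UTC on May 28.
Add 13 hours and 52 minutes leg 1 → 6:37 AM UTC (May 29).
Add 3 hours and 4 minutes layover in Miravel → 9:41 AM UTC.
Add 3 hours 30 minutes leg 2 → 1:11 PM UTC.
Add 8 hours layover in Thornfield → 9:11 PM UTC.
Add 14 hours 20 minutes leg 3 → 11:31 AM UTC (May 30).
Lord Howe Island is UTC+10:30, so local arrival = 11:31 AM + 10:30 = 10:01 PM on May 30.

10:01 PM on May 30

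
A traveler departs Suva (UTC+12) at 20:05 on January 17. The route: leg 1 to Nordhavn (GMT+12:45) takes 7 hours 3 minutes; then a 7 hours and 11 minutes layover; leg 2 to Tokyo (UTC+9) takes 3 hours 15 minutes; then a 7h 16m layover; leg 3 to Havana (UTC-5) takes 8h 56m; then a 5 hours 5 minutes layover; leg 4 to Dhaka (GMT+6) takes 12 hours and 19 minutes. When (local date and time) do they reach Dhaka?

Convert departure to UTC: 20:05 − 12:00 = 08:05 UTC on Jan 17.
Add 7 hours 3 minutes leg 1 → 15:08 UTC.
Add 7 hours and 11 minutes layover in Nordhavn → 22:19 UTC.
Add 3 hours and 15 minutes leg 2 → 01:34 UTC (Jan 18).
Add 7 hours and 16 minutes layover in Tokyo → 08:50 UTC.
Add 8 hours and 56 minutes leg 3 → 17:46 UTC.
Add 5 hours 5 minutes layover in Havana → 22:51 UTC.
Add 12 hours and 19 minutes leg 4 → 11:10 UTC (Jan 19).
Dhaka is UTC+6:00, so local arrival = 11:10 + 6:00 = 17:10 on Jan 19.

17:10 on January 19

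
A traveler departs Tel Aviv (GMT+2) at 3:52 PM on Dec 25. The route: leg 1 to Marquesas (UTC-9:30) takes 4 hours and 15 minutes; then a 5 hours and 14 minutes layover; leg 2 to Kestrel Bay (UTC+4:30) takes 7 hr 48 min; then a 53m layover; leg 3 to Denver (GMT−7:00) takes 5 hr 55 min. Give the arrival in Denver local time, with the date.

Convert departure to UTC: 3:52 PM − 2:00 = 1:52 PM UTC on Dec 25.
Add 4 hours and 15 minutes leg 1 → 6:07 PM UTC.
Add 5 hours and 14 minutes layover in Marquesas → 11:21 PM UTC.
Add 7 hours 48 minutes leg 2 → 7:09 AM UTC (Dec 26).
Add 53 minutes layover in Kestrel Bay → 8:02 AM UTC.
Add 5 hours 55 minutes leg 3 → 1:57 PM UTC.
Denver is UTC−7:00, so local arrival = 1:57 PM − 7:00 = 6:57 AM on Dec 26.

6:57 AM on December 26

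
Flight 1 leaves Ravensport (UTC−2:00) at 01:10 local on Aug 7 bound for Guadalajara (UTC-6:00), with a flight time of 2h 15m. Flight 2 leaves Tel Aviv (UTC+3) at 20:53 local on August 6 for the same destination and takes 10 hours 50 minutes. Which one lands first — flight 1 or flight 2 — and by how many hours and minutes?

Flight 1 in UTC: 01:10 + 2:00 = 03:10 on Aug 7.
+2 hours 15 minutes → arrive 05:25 UTC on Aug 7.
Flight 2 in UTC: 20:53 − 3:00 = 17:53 on Aug 6.
+10 hours 50 minutes → arrive 04:43 UTC on Aug 7.
Flight 2 lands earlier by 42 minutes.

the second, by 42 minutes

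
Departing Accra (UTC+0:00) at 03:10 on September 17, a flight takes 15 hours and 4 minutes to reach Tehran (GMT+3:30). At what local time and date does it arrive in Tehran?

Accra is at UTC+0, so departure is already 03:10 UTC on Sep 17.
Add 15 hours 4 minutes travel time → 18:14 UTC.
Tehran is UTC+3:30, so local arrival = 18:14 + 3:30 = 21:44 on Sep 17.

21:44 on September 17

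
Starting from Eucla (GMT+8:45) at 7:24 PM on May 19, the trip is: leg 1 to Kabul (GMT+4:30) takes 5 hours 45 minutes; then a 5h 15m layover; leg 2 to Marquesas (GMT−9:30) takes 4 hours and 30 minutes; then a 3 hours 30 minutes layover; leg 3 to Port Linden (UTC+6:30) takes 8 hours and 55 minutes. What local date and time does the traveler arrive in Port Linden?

9:04 PM on May 20

Convert departure to UTC: 7:24 PM − 8:45 = 10:39 AM UTC on May 19.
Add 5 hours and 45 minutes leg 1 → 4:24 PM UTC.
Add 5 hours and 15 minutes layover in Kabul → 9:39 PM UTC.
Add 4 hours and 30 minutes leg 2 → 2:09 AM UTC (May 20).
Add 3 hours 30 minutes layover in Marquesas → 5:39 AM UTC.
Add 8 hours 55 minutes leg 3 → 2:34 PM UTC.
Port Linden is UTC+6:30, so local arrival = 2:34 PM + 6:30 = 9:04 PM on May 20.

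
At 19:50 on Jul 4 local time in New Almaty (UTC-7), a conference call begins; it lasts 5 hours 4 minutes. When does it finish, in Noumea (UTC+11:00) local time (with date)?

18:54 on July 5

Noumea is 18:00 ahead of New Almaty.
After 5 hours 4 minutes it is 00:54 (Jul 5) in New Almaty.
Shift by the zone difference: 00:54 + 18:00 = 18:54 on Jul 5 in Noumea.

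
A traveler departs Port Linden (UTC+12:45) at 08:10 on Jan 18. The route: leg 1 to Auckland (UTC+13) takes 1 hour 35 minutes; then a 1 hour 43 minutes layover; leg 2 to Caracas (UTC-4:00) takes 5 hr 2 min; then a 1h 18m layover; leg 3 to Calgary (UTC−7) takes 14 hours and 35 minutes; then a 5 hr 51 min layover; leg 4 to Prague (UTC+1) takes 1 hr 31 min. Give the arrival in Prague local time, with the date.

Convert departure to UTC: 08:10 − 12:45 = 19:25 UTC on Jan 17.
Add 1 hour 35 minutes leg 1 → 21:00 UTC.
Add 1 hour 43 minutes layover in Auckland → 22:43 UTC.
Add 5 hours 2 minutes leg 2 → 03:45 UTC (Jan 18).
Add 1 hour 18 minutes layover in Caracas → 05:03 UTC.
Add 14 hours 35 minutes leg 3 → 19:38 UTC.
Add 5 hours and 51 minutes layover in Calgary → 01:29 UTC (Jan 19).
Add 1 hour 31 minutes leg 4 → 03:00 UTC.
Prague is UTC+1:00, so local arrival = 03:00 + 1:00 = 04:00 on Jan 19.

04:00 on January 19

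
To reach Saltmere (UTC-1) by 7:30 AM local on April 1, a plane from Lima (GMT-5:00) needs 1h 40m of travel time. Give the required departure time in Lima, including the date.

Target arrival in UTC: 7:30 AM + 1:00 = 8:30 AM on Apr 1.
Subtract 1 hour and 40 minutes → departure 6:50 AM UTC on Apr 1.
Lima is UTC−5:00: 6:50 AM − 5:00 = 1:50 AM on Apr 1.

1:50 AM on April 1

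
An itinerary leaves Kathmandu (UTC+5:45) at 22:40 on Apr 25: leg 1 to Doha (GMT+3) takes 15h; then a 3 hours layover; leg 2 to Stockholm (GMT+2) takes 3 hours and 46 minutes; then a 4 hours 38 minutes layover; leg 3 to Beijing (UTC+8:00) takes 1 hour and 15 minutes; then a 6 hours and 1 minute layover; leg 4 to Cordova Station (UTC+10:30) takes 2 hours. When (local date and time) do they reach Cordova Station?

15:05 on April 27

Convert departure to UTC: 22:40 − 5:45 = 16:55 UTC on Apr 25.
Add 15 hours leg 1 → 07:55 UTC (Apr 26).
Add 3 hours layover in Doha → 10:55 UTC.
Add 3 hours and 46 minutes leg 2 → 14:41 UTC.
Add 4 hours 38 minutes layover in Stockholm → 19:19 UTC.
Add 1 hour 15 minutes leg 3 → 20:34 UTC.
Add 6 hours 1 minute layover in Beijing → 02:35 UTC (Apr 27).
Add 2 hours leg 4 → 04:35 UTC.
Cordova Station is UTC+10:30, so local arrival = 04:35 + 10:30 = 15:05 on Apr 27.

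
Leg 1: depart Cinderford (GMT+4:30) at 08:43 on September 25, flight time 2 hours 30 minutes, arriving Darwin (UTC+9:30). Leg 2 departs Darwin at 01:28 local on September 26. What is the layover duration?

Convert departure to UTC: 08:43 − 4:30 = 04:13 UTC on Sep 25.
Add 2 hours and 30 minutes flight time → 06:43 UTC.
Darwin is UTC+9:30, so local arrival = 06:43 + 9:30 = 16:13 on Sep 25.
Layover = 01:28 − 16:13 (+1 day) = 9 hours 15 minutes.

9 hours 15 minutes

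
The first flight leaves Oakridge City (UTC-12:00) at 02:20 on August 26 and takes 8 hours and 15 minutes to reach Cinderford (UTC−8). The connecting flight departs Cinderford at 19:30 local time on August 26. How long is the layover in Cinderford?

4 hours 55 minutes

Convert departure to UTC: 02:20 + 12:00 = 14:20 UTC on Aug 26.
Add 8 hours 15 minutes flight time → 22:35 UTC.
Cinderford is UTC−8:00, so local arrival = 22:35 − 8:00 = 14:35 on Aug 26.
Layover = 19:30 − 14:35 = 4 hours 55 minutes.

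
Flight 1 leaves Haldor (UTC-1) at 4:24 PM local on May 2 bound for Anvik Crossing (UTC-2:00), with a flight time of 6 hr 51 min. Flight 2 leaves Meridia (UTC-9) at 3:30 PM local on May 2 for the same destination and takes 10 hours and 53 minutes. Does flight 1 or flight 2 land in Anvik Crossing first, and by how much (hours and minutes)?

the first, by 11 hours 8 minutes

Flight 1 in UTC: 4:24 PM + 1:00 = 5:24 PM on May 2.
+6 hours and 51 minutes → arrive 12:15 AM UTC on May 3.
Flight 2 in UTC: 3:30 PM + 9:00 = 12:30 AM on May 3.
+10 hours 53 minutes → arrive 11:23 AM UTC on May 3.
Flight 1 lands earlier by 11 hours 8 minutes.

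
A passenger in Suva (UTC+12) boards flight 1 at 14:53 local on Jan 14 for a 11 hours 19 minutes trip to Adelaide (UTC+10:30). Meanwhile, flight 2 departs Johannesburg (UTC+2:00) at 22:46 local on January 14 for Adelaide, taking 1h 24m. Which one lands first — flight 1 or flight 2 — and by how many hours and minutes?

Flight 1 in UTC: 14:53 − 12:00 = 02:53 on Jan 14.
+11 hours and 19 minutes → arrive 14:12 UTC on Jan 14.
Flight 2 in UTC: 22:46 − 2:00 = 20:46 on Jan 14.
+1 hour and 24 minutes → arrive 22:10 UTC on Jan 14.
Flight 1 lands earlier by 7 hours 58 minutes.

the first, by 7 hours 58 minutes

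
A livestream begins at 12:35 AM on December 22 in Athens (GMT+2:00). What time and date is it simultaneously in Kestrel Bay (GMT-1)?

9:35 PM on December 21

Kestrel Bay is 3:00 behind Athens.
Shift by the zone difference: 12:35 AM − 3:00 = 9:35 PM on Dec 21 in Kestrel Bay.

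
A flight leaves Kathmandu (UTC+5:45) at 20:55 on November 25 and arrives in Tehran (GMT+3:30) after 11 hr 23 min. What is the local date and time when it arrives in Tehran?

06:03 on Nov 26

Convert departure to UTC: 20:55 − 5:45 = 15:10 UTC on Nov 25.
Add 11 hours 23 minutes travel time → 02:33 UTC (Nov 26).
Tehran is UTC+3:30, so local arrival = 02:33 + 3:30 = 06:03 on Nov 26.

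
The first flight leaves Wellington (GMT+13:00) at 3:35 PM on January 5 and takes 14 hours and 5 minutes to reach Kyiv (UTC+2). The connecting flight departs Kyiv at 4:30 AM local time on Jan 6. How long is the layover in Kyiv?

9 hours 50 minutes

Convert departure to UTC: 3:35 PM − 13:00 = 2:35 AM UTC on Jan 5.
Add 14 hours and 5 minutes flight time → 4:40 PM UTC.
Kyiv is UTC+2:00, so local arrival = 4:40 PM + 2:00 = 6:40 PM on Jan 5.
Layover = 4:30 AM − 6:40 PM (+1 day) = 9 hours 50 minutes.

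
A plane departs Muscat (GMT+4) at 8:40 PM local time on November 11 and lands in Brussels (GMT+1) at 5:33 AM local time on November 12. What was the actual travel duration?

Departure in UTC: 8:40 PM − 4:00 = 4:40 PM on Nov 11.
Arrival in UTC: 5:33 AM − 1:00 = 4:33 AM on Nov 12.
Elapsed = 4:33 AM − 4:40 PM (+1 day) = 11 hours 53 minutes.

11 hours 53 minutes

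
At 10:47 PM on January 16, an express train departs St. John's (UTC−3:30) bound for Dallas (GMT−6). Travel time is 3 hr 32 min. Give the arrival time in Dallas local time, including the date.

11:49 PM on January 16

Convert departure to UTC: 10:47 PM + 3:30 = 2:17 AM UTC on Jan 17.
Add 3 hours and 32 minutes travel time → 5:49 AM UTC.
Dallas is UTC−6:00, so local arrival = 5:49 AM − 6:00 = 11:49 PM on Jan 16.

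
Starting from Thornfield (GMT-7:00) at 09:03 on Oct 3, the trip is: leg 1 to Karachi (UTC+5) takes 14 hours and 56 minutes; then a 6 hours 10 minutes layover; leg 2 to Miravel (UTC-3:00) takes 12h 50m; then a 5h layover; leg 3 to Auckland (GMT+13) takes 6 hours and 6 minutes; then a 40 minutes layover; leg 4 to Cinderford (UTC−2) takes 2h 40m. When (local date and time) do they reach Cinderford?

14:25 on October 5

Convert departure to UTC: 09:03 + 7:00 = 16:03 UTC on Oct 3.
Add 14 hours and 56 minutes leg 1 → 06:59 UTC (Oct 4).
Add 6 hours and 10 minutes layover in Karachi → 13:09 UTC.
Add 12 hours and 50 minutes leg 2 → 01:59 UTC (Oct 5).
Add 5 hours layover in Miravel → 06:59 UTC.
Add 6 hours and 6 minutes leg 3 → 13:05 UTC.
Add 40 minutes layover in Auckland → 13:45 UTC.
Add 2 hours 40 minutes leg 4 → 16:25 UTC.
Cinderford is UTC−2:00, so local arrival = 16:25 − 2:00 = 14:25 on Oct 5.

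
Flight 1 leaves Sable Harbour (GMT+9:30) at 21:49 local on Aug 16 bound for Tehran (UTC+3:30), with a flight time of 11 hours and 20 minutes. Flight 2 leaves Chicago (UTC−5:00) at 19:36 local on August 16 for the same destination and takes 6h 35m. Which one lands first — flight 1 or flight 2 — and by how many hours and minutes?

Flight 1 in UTC: 21:49 − 9:30 = 12:19 on Aug 16.
+11 hours and 20 minutes → arrive 23:39 UTC on Aug 16.
Flight 2 in UTC: 19:36 + 5:00 = 00:36 on Aug 17.
+6 hours and 35 minutes → arrive 07:11 UTC on Aug 17.
Flight 1 lands earlier by 7 hours 32 minutes.

the first, by 7 hours 32 minutes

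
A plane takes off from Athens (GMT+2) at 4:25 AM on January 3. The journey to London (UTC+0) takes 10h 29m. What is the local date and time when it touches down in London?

Convert departure to UTC: 4:25 AM − 2:00 = 2:25 AM UTC on Jan 3.
Add 10 hours 29 minutes travel time → 12:54 PM UTC.
London is UTC+0, so local arrival is the same: 12:54 PM on Jan 3.

12:54 PM on January 3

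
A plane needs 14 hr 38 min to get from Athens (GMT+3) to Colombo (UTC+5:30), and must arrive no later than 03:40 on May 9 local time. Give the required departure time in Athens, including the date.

10:32 on May 8

Target arrival in UTC: 03:40 − 5:30 = 22:10 on May 8.
Subtract 14 hours 38 minutes → departure 07:32 UTC on May 8.
Athens is UTC+3:00: 07:32 + 3:00 = 10:32 on May 8.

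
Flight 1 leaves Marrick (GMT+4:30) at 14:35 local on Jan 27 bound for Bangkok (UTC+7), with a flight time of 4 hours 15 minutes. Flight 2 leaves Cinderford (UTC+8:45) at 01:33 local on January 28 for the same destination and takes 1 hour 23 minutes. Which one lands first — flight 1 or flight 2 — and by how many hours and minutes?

Flight 1 in UTC: 14:35 − 4:30 = 10:05 on Jan 27.
+4 hours and 15 minutes → arrive 14:20 UTC on Jan 27.
Flight 2 in UTC: 01:33 − 8:45 = 16:48 on Jan 27.
+1 hour and 23 minutes → arrive 18:11 UTC on Jan 27.
Flight 1 lands earlier by 3 hours 51 minutes.

the first, by 3 hours 51 minutes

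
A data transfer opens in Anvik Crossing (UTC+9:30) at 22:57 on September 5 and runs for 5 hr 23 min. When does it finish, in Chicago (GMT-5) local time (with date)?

13:50 on Sep 5

Chicago is 14:30 behind Anvik Crossing.
After 5 hours 23 minutes it is 04:20 (Sep 6) in Anvik Crossing.
Shift by the zone difference: 04:20 − 14:30 = 13:50 on Sep 5 in Chicago.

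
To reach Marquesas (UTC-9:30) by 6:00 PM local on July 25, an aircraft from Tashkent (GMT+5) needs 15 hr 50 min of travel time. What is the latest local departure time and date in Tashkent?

4:40 PM on July 25

Target arrival in UTC: 6:00 PM + 9:30 = 3:30 AM on Jul 26.
Subtract 15 hours 50 minutes → departure 11:40 AM UTC on Jul 25.
Tashkent is UTC+5:00: 11:40 AM + 5:00 = 4:40 PM on Jul 25.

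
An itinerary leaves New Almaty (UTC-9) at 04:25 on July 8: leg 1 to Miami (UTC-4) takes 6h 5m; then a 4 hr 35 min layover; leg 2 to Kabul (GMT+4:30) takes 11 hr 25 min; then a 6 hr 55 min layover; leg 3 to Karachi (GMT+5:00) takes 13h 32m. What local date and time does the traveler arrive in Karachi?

12:57 on July 10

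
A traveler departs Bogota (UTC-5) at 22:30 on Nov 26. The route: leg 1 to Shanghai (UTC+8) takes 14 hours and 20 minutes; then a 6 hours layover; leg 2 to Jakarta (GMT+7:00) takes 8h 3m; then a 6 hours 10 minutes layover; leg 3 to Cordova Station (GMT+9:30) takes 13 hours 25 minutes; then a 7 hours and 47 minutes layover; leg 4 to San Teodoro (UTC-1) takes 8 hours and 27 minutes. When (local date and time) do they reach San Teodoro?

18:42 on Nov 29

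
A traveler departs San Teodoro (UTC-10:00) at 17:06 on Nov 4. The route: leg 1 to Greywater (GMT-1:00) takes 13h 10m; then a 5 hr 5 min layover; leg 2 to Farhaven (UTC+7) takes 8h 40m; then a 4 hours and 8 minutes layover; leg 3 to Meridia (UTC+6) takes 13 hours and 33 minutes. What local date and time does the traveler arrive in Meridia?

05:42 on November 7

Convert departure to UTC: 17:06 + 10:00 = 03:06 UTC on Nov 5.
Add 13 hours 10 minutes leg 1 → 16:16 UTC.
Add 5 hours and 5 minutes layover in Greywater → 21:21 UTC.
Add 8 hours 40 minutes leg 2 → 06:01 UTC (Nov 6).
Add 4 hours 8 minutes layover in Farhaven → 10:09 UTC.
Add 13 hours 33 minutes leg 3 → 23:42 UTC.
Meridia is UTC+6:00, so local arrival = 23:42 + 6:00 = 05:42 on Nov 7.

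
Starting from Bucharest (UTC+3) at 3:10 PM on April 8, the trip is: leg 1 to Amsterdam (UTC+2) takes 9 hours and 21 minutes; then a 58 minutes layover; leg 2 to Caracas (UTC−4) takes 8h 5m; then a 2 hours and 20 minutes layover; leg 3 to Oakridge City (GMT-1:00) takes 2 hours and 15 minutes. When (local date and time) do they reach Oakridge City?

10:09 AM on April 9

Convert departure to UTC: 3:10 PM − 3:00 = 12:10 PM UTC on Apr 8.
Add 9 hours 21 minutes leg 1 → 9:31 PM UTC.
Add 58 minutes layover in Amsterdam → 10:29 PM UTC.
Add 8 hours 5 minutes leg 2 → 6:34 AM UTC (Apr 9).
Add 2 hours and 20 minutes layover in Caracas → 8:54 AM UTC.
Add 2 hours and 15 minutes leg 3 → 11:09 AM UTC.
Oakridge City is UTC−1:00, so local arrival = 11:09 AM − 1:00 = 10:09 AM on Apr 9.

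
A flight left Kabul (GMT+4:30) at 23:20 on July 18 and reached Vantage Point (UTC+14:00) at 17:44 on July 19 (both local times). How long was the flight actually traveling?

Vantage Point is 9:30 ahead of Kabul.
Clock-face elapsed time (ignoring zones) is 18 hours 24 minutes.
Actual elapsed = 18 hours 24 minutes − 9:30 = 8 hours 54 minutes.

8 hours 54 minutes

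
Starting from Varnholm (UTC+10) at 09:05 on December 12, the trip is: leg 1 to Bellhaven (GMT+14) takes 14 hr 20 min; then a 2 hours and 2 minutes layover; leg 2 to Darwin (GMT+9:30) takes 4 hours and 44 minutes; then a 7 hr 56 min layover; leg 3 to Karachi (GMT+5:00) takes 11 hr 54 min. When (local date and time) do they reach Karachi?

21:01 on December 13

Convert departure to UTC: 09:05 − 10:00 = 23:05 UTC on Dec 11.
Add 14 hours and 20 minutes leg 1 → 13:25 UTC (Dec 12).
Add 2 hours and 2 minutes layover in Bellhaven → 15:27 UTC.
Add 4 hours and 44 minutes leg 2 → 20:11 UTC.
Add 7 hours 56 minutes layover in Darwin → 04:07 UTC (Dec 13).
Add 11 hours and 54 minutes leg 3 → 16:01 UTC.
Karachi is UTC+5:00, so local arrival = 16:01 + 5:00 = 21:01 on Dec 13.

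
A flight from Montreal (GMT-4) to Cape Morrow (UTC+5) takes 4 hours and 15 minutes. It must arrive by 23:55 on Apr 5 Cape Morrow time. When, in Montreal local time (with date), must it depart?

10:40 on April 5

Target arrival in UTC: 23:55 − 5:00 = 18:55 on Apr 5.
Subtract 4 hours and 15 minutes → departure 14:40 UTC on Apr 5.
Montreal is UTC−4:00: 14:40 − 4:00 = 10:40 on Apr 5.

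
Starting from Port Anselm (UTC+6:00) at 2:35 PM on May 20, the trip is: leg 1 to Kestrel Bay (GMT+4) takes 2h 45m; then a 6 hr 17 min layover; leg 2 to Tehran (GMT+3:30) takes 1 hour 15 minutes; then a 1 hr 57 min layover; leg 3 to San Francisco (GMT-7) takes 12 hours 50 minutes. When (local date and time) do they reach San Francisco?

Convert departure to UTC: 2:35 PM − 6:00 = 8:35 AM UTC on May 20.
Add 2 hours and 45 minutes leg 1 → 11:20 AM UTC.
Add 6 hours and 17 minutes layover in Kestrel Bay → 5:37 PM UTC.
Add 1 hour and 15 minutes leg 2 → 6:52 PM UTC.
Add 1 hour and 57 minutes layover in Tehran → 8:49 PM UTC.
Add 12 hours 50 minutes leg 3 → 9:39 AM UTC (May 21).
San Francisco is UTC−7:00, so local arrival = 9:39 AM − 7:00 = 2:39 AM on May 21.

2:39 AM on May 21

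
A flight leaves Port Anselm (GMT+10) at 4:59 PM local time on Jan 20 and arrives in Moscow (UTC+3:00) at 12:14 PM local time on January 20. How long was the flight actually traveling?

Departure in UTC: 4:59 PM − 10:00 = 6:59 AM on Jan 20.
Arrival in UTC: 12:14 PM − 3:00 = 9:14 AM on Jan 20.
Elapsed = 9:14 AM − 6:59 AM = 2 hours 15 minutes.

2 hours 15 minutes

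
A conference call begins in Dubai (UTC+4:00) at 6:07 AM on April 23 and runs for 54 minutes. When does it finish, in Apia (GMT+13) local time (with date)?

4:01 PM on April 23

Apia is 9:00 ahead of Dubai.
After 54 minutes it is 7:01 AM in Dubai.
Shift by the zone difference: 7:01 AM + 9:00 = 4:01 PM on Apr 23 in Apia.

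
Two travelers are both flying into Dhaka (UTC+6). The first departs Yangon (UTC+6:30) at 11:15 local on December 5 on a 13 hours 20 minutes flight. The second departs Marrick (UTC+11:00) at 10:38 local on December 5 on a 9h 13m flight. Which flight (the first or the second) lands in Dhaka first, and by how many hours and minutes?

the second, by 9 hours 14 minutes

Flight 1 in UTC: 11:15 − 6:30 = 04:45 on Dec 5.
+13 hours and 20 minutes → arrive 18:05 UTC on Dec 5.
Flight 2 in UTC: 10:38 − 11:00 = 23:38 on Dec 4.
+9 hours 13 minutes → arrive 08:51 UTC on Dec 5.
Flight 2 lands earlier by 9 hours 14 minutes.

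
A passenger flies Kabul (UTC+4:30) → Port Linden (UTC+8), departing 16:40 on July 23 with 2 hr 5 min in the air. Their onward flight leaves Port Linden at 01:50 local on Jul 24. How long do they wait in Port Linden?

3 hours 35 minutes

Convert departure to UTC: 16:40 − 4:30 = 12:10 UTC on Jul 23.
Add 2 hours 5 minutes flight time → 14:15 UTC.
Port Linden is UTC+8:00, so local arrival = 14:15 + 8:00 = 22:15 on Jul 23.
Layover = 01:50 − 22:15 (+1 day) = 3 hours 35 minutes.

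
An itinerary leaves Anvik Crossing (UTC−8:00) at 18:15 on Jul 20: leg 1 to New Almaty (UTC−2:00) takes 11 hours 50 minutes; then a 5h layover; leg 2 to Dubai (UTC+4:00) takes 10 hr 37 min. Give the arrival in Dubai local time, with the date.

Convert departure to UTC: 18:15 + 8:00 = 02:15 UTC on Jul 21.
Add 11 hours and 50 minutes leg 1 → 14:05 UTC.
Add 5 hours layover in New Almaty → 19:05 UTC.
Add 10 hours 37 minutes leg 2 → 05:42 UTC (Jul 22).
Dubai is UTC+4:00, so local arrival = 05:42 + 4:00 = 09:42 on Jul 22.

09:42 on July 22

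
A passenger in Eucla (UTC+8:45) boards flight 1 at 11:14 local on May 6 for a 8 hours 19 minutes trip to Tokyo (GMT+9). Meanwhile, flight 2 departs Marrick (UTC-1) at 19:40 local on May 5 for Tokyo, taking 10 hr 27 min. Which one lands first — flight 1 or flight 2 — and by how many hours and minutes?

the second, by 3 hours 41 minutes

Flight 1 in UTC: 11:14 − 8:45 = 02:29 on May 6.
+8 hours and 19 minutes → arrive 10:48 UTC on May 6.
Flight 2 in UTC: 19:40 + 1:00 = 20:40 on May 5.
+10 hours and 27 minutes → arrive 07:07 UTC on May 6.
Flight 2 lands earlier by 3 hours 41 minutes.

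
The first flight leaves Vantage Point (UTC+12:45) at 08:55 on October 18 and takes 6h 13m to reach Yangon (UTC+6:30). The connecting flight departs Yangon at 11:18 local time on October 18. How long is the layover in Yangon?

2 hours 25 minutes

Convert departure to UTC: 08:55 − 12:45 = 20:10 UTC on Oct 17.
Add 6 hours 13 minutes flight time → 02:23 UTC (Oct 18).
Yangon is UTC+6:30, so local arrival = 02:23 + 6:30 = 08:53 on Oct 18.
Layover = 11:18 − 08:53 = 2 hours 25 minutes.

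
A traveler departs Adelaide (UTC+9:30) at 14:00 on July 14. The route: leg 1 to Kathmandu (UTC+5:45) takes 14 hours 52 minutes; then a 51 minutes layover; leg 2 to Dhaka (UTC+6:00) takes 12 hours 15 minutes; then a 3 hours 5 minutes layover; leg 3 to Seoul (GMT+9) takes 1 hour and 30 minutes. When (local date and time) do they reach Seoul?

22:03 on July 15

Convert departure to UTC: 14:00 − 9:30 = 04:30 UTC on Jul 14.
Add 14 hours and 52 minutes leg 1 → 19:22 UTC.
Add 51 minutes layover in Kathmandu → 20:13 UTC.
Add 12 hours 15 minutes leg 2 → 08:28 UTC (Jul 15).
Add 3 hours 5 minutes layover in Dhaka → 11:33 UTC.
Add 1 hour and 30 minutes leg 3 → 13:03 UTC.
Seoul is UTC+9:00, so local arrival = 13:03 + 9:00 = 22:03 on Jul 15.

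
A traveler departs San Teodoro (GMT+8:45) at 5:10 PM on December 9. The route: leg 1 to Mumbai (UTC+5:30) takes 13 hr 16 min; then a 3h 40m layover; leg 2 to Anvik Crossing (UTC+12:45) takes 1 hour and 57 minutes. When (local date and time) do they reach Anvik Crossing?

Convert departure to UTC: 5:10 PM − 8:45 = 8:25 AM UTC on Dec 9.
Add 13 hours and 16 minutes leg 1 → 9:41 PM UTC.
Add 3 hours and 40 minutes layover in Mumbai → 1:21 AM UTC (Dec 10).
Add 1 hour 57 minutes leg 2 → 3:18 AM UTC.
Anvik Crossing is UTC+12:45, so local arrival = 3:18 AM + 12:45 = 4:03 PM on Dec 10.

4:03 PM on December 10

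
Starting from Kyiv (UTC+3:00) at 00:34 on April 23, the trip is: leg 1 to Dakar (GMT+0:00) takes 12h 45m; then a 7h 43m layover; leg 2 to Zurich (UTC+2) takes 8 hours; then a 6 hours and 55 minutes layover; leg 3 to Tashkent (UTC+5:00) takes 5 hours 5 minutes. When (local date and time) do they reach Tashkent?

19:02 on April 24

Convert departure to UTC: 00:34 − 3:00 = 21:34 UTC on Apr 22.
Add 12 hours and 45 minutes leg 1 → 10:19 UTC (Apr 23).
Add 7 hours and 43 minutes layover in Dakar → 18:02 UTC.
Add 8 hours leg 2 → 02:02 UTC (Apr 24).
Add 6 hours and 55 minutes layover in Zurich → 08:57 UTC.
Add 5 hours and 5 minutes leg 3 → 14:02 UTC.
Tashkent is UTC+5:00, so local arrival = 14:02 + 5:00 = 19:02 on Apr 24.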